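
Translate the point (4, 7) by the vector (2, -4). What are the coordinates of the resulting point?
(6, 3)

Translation by (2, -4):
x' = 4 + 2 = 6
y' = 7 + -4 = 3
Homogeneous matrix: [[1, 0, 2], [0, 1, -4], [0, 0, 1]]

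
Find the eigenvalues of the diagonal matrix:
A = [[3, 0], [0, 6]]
λ₁ = 3, λ₂ = 6

The characteristic polynomial of A is det(A - λI) = (3 - λ)(6 - λ) = 0.
The roots are λ = 3 and λ = 6, so the eigenvalues are the diagonal entries.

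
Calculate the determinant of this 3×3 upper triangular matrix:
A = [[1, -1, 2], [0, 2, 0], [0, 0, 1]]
2

The determinant of a triangular matrix is the product of its diagonal entries (the off-diagonal entries above the diagonal do not affect it).
det(A) = (1) * (2) * (1) = 2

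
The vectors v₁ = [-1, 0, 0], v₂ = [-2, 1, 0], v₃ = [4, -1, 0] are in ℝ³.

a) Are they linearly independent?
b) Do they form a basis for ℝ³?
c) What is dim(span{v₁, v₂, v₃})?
Not independent, not a basis, dim(span) = 2

Check whether v₃ can be written as a linear combination of v₁ and v₂.
v₃ = (-2)·v₁ + (-1)·v₂ = [4, -1, 0], so the three vectors are linearly dependent.
Thus they do not form a basis for ℝ³, and dim(span{v₁, v₂, v₃}) = 2 (spanned by v₁ and v₂).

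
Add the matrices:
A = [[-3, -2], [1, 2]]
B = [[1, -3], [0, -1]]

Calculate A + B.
[[-2, -5], [1, 1]]

Add corresponding elements:
(-3)+(1)=-2
(-2)+(-3)=-5
(1)+(0)=1
(2)+(-1)=1
A + B = [[-2, -5], [1, 1]]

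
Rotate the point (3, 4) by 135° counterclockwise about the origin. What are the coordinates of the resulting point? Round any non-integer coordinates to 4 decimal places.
(-4.9497, -0.7071)

Rotation matrix R(θ) = [[cos θ, -sin θ], [sin θ, cos θ]]; for θ = 135°:
R = [[-√2/2, -√2/2], [√2/2, -√2/2]]
Result: R × [3, 4]ᵀ = [-√2/2·3 + (-√2/2)·4, √2/2·3 + (-√2/2)·4]ᵀ = (-4.9497, -0.7071)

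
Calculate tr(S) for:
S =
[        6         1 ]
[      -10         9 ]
tr(S) = 6 + 9 = 15

The trace of a square matrix is the sum of its diagonal entries.
Diagonal entries of S: S[0][0] = 6, S[1][1] = 9.
tr(S) = 6 + 9 = 15.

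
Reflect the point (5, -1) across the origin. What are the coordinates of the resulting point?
(-5, 1)

Reflection across origin: (5, -1) → (-5, 1)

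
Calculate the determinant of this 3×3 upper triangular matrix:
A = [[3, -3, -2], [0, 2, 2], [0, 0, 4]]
24

The determinant of a triangular matrix is the product of its diagonal entries (the off-diagonal entries above the diagonal do not affect it).
det(A) = (3) * (2) * (4) = 24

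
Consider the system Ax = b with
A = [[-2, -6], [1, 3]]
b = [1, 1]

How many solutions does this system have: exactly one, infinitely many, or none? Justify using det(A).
No solution

det(A) = (-2)*(3) - (-6)*(1) = 0, so A is singular.
The column space of A is span(column 1) = span([-2, 1]).
b = [1, 1] is not a scalar multiple of column 1, so b ∉ column space and the system is inconsistent — no solution.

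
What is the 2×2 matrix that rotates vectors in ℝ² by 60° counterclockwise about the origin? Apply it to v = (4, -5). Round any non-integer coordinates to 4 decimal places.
R = [[1/2, -√3/2], [√3/2, 1/2]]; R·v = (6.3301, 0.9641)

A counterclockwise rotation by angle θ in ℝ² has matrix R(θ) = [[cos θ, -sin θ], [sin θ, cos θ]].
For θ = 60°: cos θ = 1/2, sin θ = √3/2.
R(60°) = [[1/2, -√3/2], [√3/2, 1/2]].
R·v = [1/2·4 + (-√3/2)·-5, √3/2·4 + 1/2·-5] = (6.3301, 0.9641).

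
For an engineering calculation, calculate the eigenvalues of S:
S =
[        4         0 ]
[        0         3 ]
λ = 3, 4

Solve det(S - λI) = 0. For a 2×2 matrix the characteristic equation is λ² - (trace)λ + det = 0.
trace(S) = a + d = 4 + 3 = 7.
det(S) = a*d - b*c = (4)*(3) - (0)*(0) = 12 - 0 = 12.
Characteristic equation: λ² - (7)λ + (12) = 0.
Discriminant = (7)² - 4*(12) = 49 - 48 = 1.
λ = (7 ± √1) / 2 = (7 ± 1) / 2 = 3, 4.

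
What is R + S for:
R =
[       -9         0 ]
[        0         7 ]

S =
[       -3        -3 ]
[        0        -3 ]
R + S =
[      -12        -3 ]
[        0         4 ]

Matrix addition is elementwise: (R+S)[i][j] = R[i][j] + S[i][j].
  (R+S)[0][0] = (-9) + (-3) = -12
  (R+S)[0][1] = (0) + (-3) = -3
  (R+S)[1][0] = (0) + (0) = 0
  (R+S)[1][1] = (7) + (-3) = 4
R + S =
[      -12        -3 ]
[        0         4 ]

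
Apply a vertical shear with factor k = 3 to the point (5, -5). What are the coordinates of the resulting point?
(5, 10)

Shear matrix for vertical shear with factor k = 3:
[[1, 0], [3, 1]]
Result: (5, -5) → (5, 10)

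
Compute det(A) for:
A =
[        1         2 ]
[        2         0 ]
det(A) = -4

For a 2×2 matrix [[a, b], [c, d]], det = a*d - b*c.
det(A) = (1)*(0) - (2)*(2) = 0 - 4 = -4.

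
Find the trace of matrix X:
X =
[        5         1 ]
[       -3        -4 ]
tr(X) = 5 - 4 = 1

The trace of a square matrix is the sum of its diagonal entries.
Diagonal entries of X: X[0][0] = 5, X[1][1] = -4.
tr(X) = 5 - 4 = 1.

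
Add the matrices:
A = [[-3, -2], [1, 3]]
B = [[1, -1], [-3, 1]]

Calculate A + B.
[[-2, -3], [-2, 4]]

Add corresponding elements:
(-3)+(1)=-2
(-2)+(-1)=-3
(1)+(-3)=-2
(3)+(1)=4
A + B = [[-2, -3], [-2, 4]]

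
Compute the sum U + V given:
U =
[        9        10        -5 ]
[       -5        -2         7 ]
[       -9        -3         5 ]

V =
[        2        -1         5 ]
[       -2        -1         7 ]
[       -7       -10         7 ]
U + V =
[       11         9         0 ]
[       -7        -3        14 ]
[      -16       -13        12 ]

Matrix addition is elementwise: (U+V)[i][j] = U[i][j] + V[i][j].
  (U+V)[0][0] = (9) + (2) = 11
  (U+V)[0][1] = (10) + (-1) = 9
  (U+V)[0][2] = (-5) + (5) = 0
  (U+V)[1][0] = (-5) + (-2) = -7
  (U+V)[1][1] = (-2) + (-1) = -3
  (U+V)[1][2] = (7) + (7) = 14
  (U+V)[2][0] = (-9) + (-7) = -16
  (U+V)[2][1] = (-3) + (-10) = -13
  (U+V)[2][2] = (5) + (7) = 12
U + V =
[       11         9         0 ]
[       -7        -3        14 ]
[      -16       -13        12 ]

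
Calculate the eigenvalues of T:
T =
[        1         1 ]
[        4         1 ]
λ = -1, 3

Solve det(T - λI) = 0. For a 2×2 matrix the characteristic equation is λ² - (trace)λ + det = 0.
trace(T) = a + d = 1 + 1 = 2.
det(T) = a*d - b*c = (1)*(1) - (1)*(4) = 1 - 4 = -3.
Characteristic equation: λ² - (2)λ + (-3) = 0.
Discriminant = (2)² - 4*(-3) = 4 + 12 = 16.
λ = (2 ± √16) / 2 = (2 ± 4) / 2 = -1, 3.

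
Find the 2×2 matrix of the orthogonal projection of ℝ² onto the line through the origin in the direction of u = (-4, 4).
[[1/2, -1/2], [-1/2, 1/2]]

The orthogonal projection onto the line spanned by a nonzero vector u = (a, b) has matrix P = (u uᵀ) / (uᵀ u) = (1/(a² + b²)) · [[a², ab], [ab, b²]].
Here u = (-4, 4), so a² + b² = 16 + 16 = 32.
P = (1/32) · [[16, -16], [-16, 16]] = [[1/2, -1/2], [-1/2, 1/2]].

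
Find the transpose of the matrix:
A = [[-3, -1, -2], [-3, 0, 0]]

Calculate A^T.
[[-3, -3], [-1, 0], [-2, 0]]

The transpose sends entry (i,j) to (j,i); rows become columns.
Row 0 of A: [-3, -1, -2] -> column 0 of A^T.
Row 1 of A: [-3, 0, 0] -> column 1 of A^T.
A^T = [[-3, -3], [-1, 0], [-2, 0]]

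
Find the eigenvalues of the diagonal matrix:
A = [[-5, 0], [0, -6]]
λ₁ = -5, λ₂ = -6

The characteristic polynomial of A is det(A - λI) = (-5 - λ)(-6 - λ) = 0.
The roots are λ = -5 and λ = -6, so the eigenvalues are the diagonal entries.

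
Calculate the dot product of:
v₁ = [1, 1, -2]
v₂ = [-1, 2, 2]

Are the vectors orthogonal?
-3, No

The dot product is the sum of products of corresponding components.
v₁·v₂ = (1)*(-1) + (1)*(2) + (-2)*(2) = -1 + 2 - 4 = -3.
Two vectors are orthogonal iff their dot product is 0; here the dot product is -3, so the vectors are not orthogonal.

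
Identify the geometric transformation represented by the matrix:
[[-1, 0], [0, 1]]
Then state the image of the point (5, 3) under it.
reflection across the y-axis; image of (5, 3) is (-5, 3)

This is a symmetric orthogonal matrix with determinant -1, which characterizes a reflection in ℝ².
The matrix [[-1, 0], [0, 1]] represents: reflection across the y-axis.
Applying it to (5, 3): [-1·5 + 0·3, 0·5 + 1·3] = (-5, 3).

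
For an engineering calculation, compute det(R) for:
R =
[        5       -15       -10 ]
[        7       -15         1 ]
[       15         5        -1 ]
det(R) = -2880

Expand along row 0 (cofactor expansion): det(R) = a*(e*i - f*h) - b*(d*i - f*g) + c*(d*h - e*g), where the 3×3 is [[a, b, c], [d, e, f], [g, h, i]].
Minor M_00 = (-15)*(-1) - (1)*(5) = 15 - 5 = 10.
Minor M_01 = (7)*(-1) - (1)*(15) = -7 - 15 = -22.
Minor M_02 = (7)*(5) - (-15)*(15) = 35 + 225 = 260.
det(R) = (5)*(10) - (-15)*(-22) + (-10)*(260) = 50 - 330 - 2600 = -2880.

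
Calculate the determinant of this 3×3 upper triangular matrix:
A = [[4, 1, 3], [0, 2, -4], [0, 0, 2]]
16

The determinant of a triangular matrix is the product of its diagonal entries (the off-diagonal entries above the diagonal do not affect it).
det(A) = (4) * (2) * (2) = 16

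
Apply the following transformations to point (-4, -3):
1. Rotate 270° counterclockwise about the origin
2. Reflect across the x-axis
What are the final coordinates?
(-3, -4)

Step 1: Rotate 270° → (-3, 4)
Step 2: Reflect across the x-axis → (-3, -4)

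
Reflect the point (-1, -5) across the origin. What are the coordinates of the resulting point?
(1, 5)

Reflection across origin: (-1, -5) → (1, 5)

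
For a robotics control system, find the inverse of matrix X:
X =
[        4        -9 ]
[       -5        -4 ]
det(X) = -61
X⁻¹ =
[     4/61     -9/61 ]
[    -5/61     -4/61 ]

For a 2×2 matrix X = [[a, b], [c, d]] with det(X) ≠ 0, X⁻¹ = (1/det(X)) * [[d, -b], [-c, a]].
det(X) = (4)*(-4) - (-9)*(-5) = -16 - 45 = -61.
X⁻¹ = (1/-61) * [[-4, 9], [5, 4]].
Dividing each entry by -61 and reducing:
X⁻¹ =
[     4/61     -9/61 ]
[    -5/61     -4/61 ]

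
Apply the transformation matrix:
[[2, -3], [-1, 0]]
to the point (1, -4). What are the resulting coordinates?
(14, -1)

Matrix multiplication:
[[2, -3], [-1, 0]] × [1, -4]ᵀ
= [2×1 + -3×-4, -1×1 + 0×-4]ᵀ
= [14.0000, -1.0000]ᵀ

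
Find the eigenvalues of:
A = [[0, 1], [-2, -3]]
λ = -2, -1

Solve det(A - λI) = 0. For a 2×2 matrix this is λ² - (trace)λ + det = 0.
trace(A) = 0 - 3 = -3.
det(A) = (0)*(-3) - (1)*(-2) = 0 + 2 = 2.
Characteristic equation: λ² - (-3)λ + (2) = 0.
Discriminant: (-3)² - 4*(2) = 9 - 8 = 1.
Roots: λ = (-3 ± √1) / 2 = -2, -1.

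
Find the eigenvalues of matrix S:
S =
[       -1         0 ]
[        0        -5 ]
λ = -5, -1

Solve det(S - λI) = 0. For a 2×2 matrix the characteristic equation is λ² - (trace)λ + det = 0.
trace(S) = a + d = -1 - 5 = -6.
det(S) = a*d - b*c = (-1)*(-5) - (0)*(0) = 5 - 0 = 5.
Characteristic equation: λ² - (-6)λ + (5) = 0.
Discriminant = (-6)² - 4*(5) = 36 - 20 = 16.
λ = (-6 ± √16) / 2 = (-6 ± 4) / 2 = -5, -1.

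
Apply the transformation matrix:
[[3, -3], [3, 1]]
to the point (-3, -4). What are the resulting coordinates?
(3, -13)

Matrix multiplication:
[[3, -3], [3, 1]] × [-3, -4]ᵀ
= [3×-3 + -3×-4, 3×-3 + 1×-4]ᵀ
= [3.0000, -13.0000]ᵀ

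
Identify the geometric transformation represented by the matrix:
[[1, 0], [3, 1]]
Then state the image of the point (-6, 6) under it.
vertical shear with factor 3; image of (-6, 6) is (-6, -12)

The matrix [[1, 0], [k, 1]] sends (x, y) to (x, 3x + y), leaving the x-coordinate fixed: a vertical shear.
The matrix [[1, 0], [3, 1]] represents: vertical shear with factor 3.
Applying it to (-6, 6): [1·-6 + 0·6, 3·-6 + 1·6] = (-6, -12).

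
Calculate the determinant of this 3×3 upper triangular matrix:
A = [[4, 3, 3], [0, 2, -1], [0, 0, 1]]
8

The determinant of a triangular matrix is the product of its diagonal entries (the off-diagonal entries above the diagonal do not affect it).
det(A) = (4) * (2) * (1) = 8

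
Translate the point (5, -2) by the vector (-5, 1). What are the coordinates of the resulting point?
(0, -1)

Translation by (-5, 1):
x' = 5 + -5 = 0
y' = -2 + 1 = -1
Homogeneous matrix: [[1, 0, -5], [0, 1, 1], [0, 0, 1]]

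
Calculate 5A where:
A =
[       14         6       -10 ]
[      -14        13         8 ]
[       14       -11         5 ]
5A =
[       70        30       -50 ]
[      -70        65        40 ]
[       70       -55        25 ]

Scalar multiplication is elementwise: (5A)[i][j] = 5 * A[i][j].
  (5A)[0][0] = 5 * (14) = 70
  (5A)[0][1] = 5 * (6) = 30
  (5A)[0][2] = 5 * (-10) = -50
  (5A)[1][0] = 5 * (-14) = -70
  (5A)[1][1] = 5 * (13) = 65
  (5A)[1][2] = 5 * (8) = 40
  (5A)[2][0] = 5 * (14) = 70
  (5A)[2][1] = 5 * (-11) = -55
  (5A)[2][2] = 5 * (5) = 25
5A =
[       70        30       -50 ]
[      -70        65        40 ]
[       70       -55        25 ]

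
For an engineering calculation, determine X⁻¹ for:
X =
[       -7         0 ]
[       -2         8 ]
det(X) = -56
X⁻¹ =
[     -1/7         0 ]
[    -1/28       1/8 ]

For a 2×2 matrix X = [[a, b], [c, d]] with det(X) ≠ 0, X⁻¹ = (1/det(X)) * [[d, -b], [-c, a]].
det(X) = (-7)*(8) - (0)*(-2) = -56 - 0 = -56.
X⁻¹ = (1/-56) * [[8, 0], [2, -7]].
Dividing each entry by -56 and reducing:
X⁻¹ =
[     -1/7         0 ]
[    -1/28       1/8 ]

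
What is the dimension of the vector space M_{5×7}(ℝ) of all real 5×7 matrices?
Dimension = 35

A real 5×7 matrix is determined by its 5·7 = 35 independent entries.
A standard basis is {E_ij : 1 ≤ i ≤ 5, 1 ≤ j ≤ 7}, where E_ij has a 1 in position (i, j) and 0 elsewhere — there are 35 such matrices, and they are linearly independent and span M_{5×7}(ℝ).
Therefore dim(M_{5×7}(ℝ)) = 35.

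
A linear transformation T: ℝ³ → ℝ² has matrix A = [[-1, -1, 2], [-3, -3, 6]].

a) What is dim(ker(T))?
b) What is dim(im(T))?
dim(ker) = 2, dim(im) = 1

Observe that row 2 = 3 × row 1 (so the rows are linearly dependent).
Thus rank(A) = 1 (only one linearly independent row).
dim(im(T)) = rank(A) = 1.
By the rank-nullity theorem applied to T: ℝ³ → ℝ², rank(A) + nullity(A) = 3 (the domain dimension), so dim(ker(T)) = 3 - 1 = 2.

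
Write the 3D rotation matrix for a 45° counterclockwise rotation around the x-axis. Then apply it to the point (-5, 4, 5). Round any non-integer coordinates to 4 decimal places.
R = [[1, 0, 0], [0, √2/2, -√2/2], [0, √2/2, √2/2]]; R·(-5, 4, 5) = (-5.0000, -0.7071, 6.3640)

Rotation matrix for 45° around x-axis:
cos(45°) = √2/2, sin(45°) = √2/2
R = [[1, 0, 0], [0, √2/2, -√2/2], [0, √2/2, √2/2]]
Apply to (-5, 4, 5): R·[-5, 4, 5]ᵀ = (-5.0000, -0.7071, 6.3640)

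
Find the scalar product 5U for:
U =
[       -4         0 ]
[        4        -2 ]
5U =
[      -20         0 ]
[       20       -10 ]

Scalar multiplication is elementwise: (5U)[i][j] = 5 * U[i][j].
  (5U)[0][0] = 5 * (-4) = -20
  (5U)[0][1] = 5 * (0) = 0
  (5U)[1][0] = 5 * (4) = 20
  (5U)[1][1] = 5 * (-2) = -10
5U =
[      -20         0 ]
[       20       -10 ]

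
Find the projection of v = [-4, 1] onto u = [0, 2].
[0, 1]

The projection of v onto u is proj_u(v) = ((v·u) / (u·u)) · u.
v·u = (-4)*(0) + (1)*(2) = 2.
u·u = (0)*(0) + (2)*(2) = 4.
coefficient = 2 / 4 = 1/2.
proj_u(v) = 1/2 · [0, 2] = [0, 1].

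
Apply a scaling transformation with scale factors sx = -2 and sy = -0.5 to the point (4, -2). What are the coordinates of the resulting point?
(-8, 1.0)

Scaling matrix:
[[-2, 0], [0, -0.50]]
Result: (4 × -2, -2 × -0.5) = (-8, 1.0)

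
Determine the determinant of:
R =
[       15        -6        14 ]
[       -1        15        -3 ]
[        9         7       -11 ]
det(R) = -3920

Expand along row 0 (cofactor expansion): det(R) = a*(e*i - f*h) - b*(d*i - f*g) + c*(d*h - e*g), where the 3×3 is [[a, b, c], [d, e, f], [g, h, i]].
Minor M_00 = (15)*(-11) - (-3)*(7) = -165 + 21 = -144.
Minor M_01 = (-1)*(-11) - (-3)*(9) = 11 + 27 = 38.
Minor M_02 = (-1)*(7) - (15)*(9) = -7 - 135 = -142.
det(R) = (15)*(-144) - (-6)*(38) + (14)*(-142) = -2160 + 228 - 1988 = -3920.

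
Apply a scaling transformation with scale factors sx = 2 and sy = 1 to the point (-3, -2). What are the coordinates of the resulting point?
(-6, -2)

Scaling matrix:
[[2, 0], [0, 1]]
Result: (-3 × 2, -2 × 1) = (-6, -2)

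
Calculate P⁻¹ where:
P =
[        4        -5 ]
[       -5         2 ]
det(P) = -17
P⁻¹ =
[    -2/17     -5/17 ]
[    -5/17     -4/17 ]

For a 2×2 matrix P = [[a, b], [c, d]] with det(P) ≠ 0, P⁻¹ = (1/det(P)) * [[d, -b], [-c, a]].
det(P) = (4)*(2) - (-5)*(-5) = 8 - 25 = -17.
P⁻¹ = (1/-17) * [[2, 5], [5, 4]].
Dividing each entry by -17 and reducing:
P⁻¹ =
[    -2/17     -5/17 ]
[    -5/17     -4/17 ]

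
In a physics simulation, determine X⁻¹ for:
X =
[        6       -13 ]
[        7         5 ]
det(X) = 121
X⁻¹ =
[    5/121    13/121 ]
[   -7/121     6/121 ]

For a 2×2 matrix X = [[a, b], [c, d]] with det(X) ≠ 0, X⁻¹ = (1/det(X)) * [[d, -b], [-c, a]].
det(X) = (6)*(5) - (-13)*(7) = 30 + 91 = 121.
X⁻¹ = (1/121) * [[5, 13], [-7, 6]].
Dividing each entry by 121 and reducing:
X⁻¹ =
[    5/121    13/121 ]
[   -7/121     6/121 ]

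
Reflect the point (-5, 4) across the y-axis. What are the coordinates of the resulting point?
(5, 4)

Reflection across y-axis: (-5, 4) → (5, 4)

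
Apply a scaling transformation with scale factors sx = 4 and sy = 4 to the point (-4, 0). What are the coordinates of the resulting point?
(-16, 0)

Scaling matrix:
[[4, 0], [0, 4]]
Result: (-4 × 4, 0 × 4) = (-16, 0)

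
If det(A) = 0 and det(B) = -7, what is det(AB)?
0

Use the multiplicative property of determinants: det(AB) = det(A)*det(B).
det(AB) = (0)*(-7) = 0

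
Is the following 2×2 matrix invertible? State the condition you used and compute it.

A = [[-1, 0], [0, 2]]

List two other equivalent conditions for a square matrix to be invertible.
Yes, invertible; det(A) = -2 ≠ 0. Equivalent conditions: rank(A) = 2; Ax = 0 has only the trivial solution; 0 is not an eigenvalue; the columns of A are linearly independent.

To check invertibility, compute det(A).
The given matrix is triangular, so det(A) equals the product of its diagonal entries = -2 ≠ 0.
Since det(A) ≠ 0, A is invertible.
Equivalent conditions for a square matrix A to be invertible:
- rank(A) = 2 (full rank).
- The homogeneous system Ax = 0 has only the trivial solution x = 0.
- 0 is not an eigenvalue of A.
- The columns (equivalently rows) of A are linearly independent.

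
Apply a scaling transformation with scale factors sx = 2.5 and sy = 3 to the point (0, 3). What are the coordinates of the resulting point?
(0.0, 9)

Scaling matrix:
[[2.50, 0], [0, 3]]
Result: (0 × 2.5, 3 × 3) = (0.0, 9)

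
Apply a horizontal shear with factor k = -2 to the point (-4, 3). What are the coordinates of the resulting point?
(-10, 3)

Shear matrix for horizontal shear with factor k = -2:
[[1, -2], [0, 1]]
Result: (-4, 3) → (-10, 3)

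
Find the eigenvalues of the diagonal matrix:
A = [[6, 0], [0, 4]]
λ₁ = 6, λ₂ = 4

The characteristic polynomial of A is det(A - λI) = (6 - λ)(4 - λ) = 0.
The roots are λ = 6 and λ = 4, so the eigenvalues are the diagonal entries.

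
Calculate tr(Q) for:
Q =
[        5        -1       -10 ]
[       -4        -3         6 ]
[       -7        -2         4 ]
tr(Q) = 5 - 3 + 4 = 6

The trace of a square matrix is the sum of its diagonal entries.
Diagonal entries of Q: Q[0][0] = 5, Q[1][1] = -3, Q[2][2] = 4.
tr(Q) = 5 - 3 + 4 = 6.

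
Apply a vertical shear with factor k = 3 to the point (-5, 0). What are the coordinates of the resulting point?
(-5, -15)

Shear matrix for vertical shear with factor k = 3:
[[1, 0], [3, 1]]
Result: (-5, 0) → (-5, -15)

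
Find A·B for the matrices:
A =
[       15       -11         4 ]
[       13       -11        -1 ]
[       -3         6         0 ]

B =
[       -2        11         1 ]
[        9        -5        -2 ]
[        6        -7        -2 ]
AB =
[     -105       192        29 ]
[     -131       205        37 ]
[       60       -63       -15 ]

Matrix multiplication: (AB)[i][j] = sum over k of A[i][k] * B[k][j].
  (AB)[0][0] = (15)*(-2) + (-11)*(9) + (4)*(6) = -105
  (AB)[0][1] = (15)*(11) + (-11)*(-5) + (4)*(-7) = 192
  (AB)[0][2] = (15)*(1) + (-11)*(-2) + (4)*(-2) = 29
  (AB)[1][0] = (13)*(-2) + (-11)*(9) + (-1)*(6) = -131
  (AB)[1][1] = (13)*(11) + (-11)*(-5) + (-1)*(-7) = 205
  (AB)[1][2] = (13)*(1) + (-11)*(-2) + (-1)*(-2) = 37
  (AB)[2][0] = (-3)*(-2) + (6)*(9) + (0)*(6) = 60
  (AB)[2][1] = (-3)*(11) + (6)*(-5) + (0)*(-7) = -63
  (AB)[2][2] = (-3)*(1) + (6)*(-2) + (0)*(-2) = -15
AB =
[     -105       192        29 ]
[     -131       205        37 ]
[       60       -63       -15 ]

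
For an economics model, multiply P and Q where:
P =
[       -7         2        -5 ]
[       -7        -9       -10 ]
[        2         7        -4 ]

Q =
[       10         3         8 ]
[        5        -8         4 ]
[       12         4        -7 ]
PQ =
[     -120       -57       -13 ]
[     -235        11       -22 ]
[        7       -66        72 ]

Matrix multiplication: (PQ)[i][j] = sum over k of P[i][k] * Q[k][j].
  (PQ)[0][0] = (-7)*(10) + (2)*(5) + (-5)*(12) = -120
  (PQ)[0][1] = (-7)*(3) + (2)*(-8) + (-5)*(4) = -57
  (PQ)[0][2] = (-7)*(8) + (2)*(4) + (-5)*(-7) = -13
  (PQ)[1][0] = (-7)*(10) + (-9)*(5) + (-10)*(12) = -235
  (PQ)[1][1] = (-7)*(3) + (-9)*(-8) + (-10)*(4) = 11
  (PQ)[1][2] = (-7)*(8) + (-9)*(4) + (-10)*(-7) = -22
  (PQ)[2][0] = (2)*(10) + (7)*(5) + (-4)*(12) = 7
  (PQ)[2][1] = (2)*(3) + (7)*(-8) + (-4)*(4) = -66
  (PQ)[2][2] = (2)*(8) + (7)*(4) + (-4)*(-7) = 72
PQ =
[     -120       -57       -13 ]
[     -235        11       -22 ]
[        7       -66        72 ]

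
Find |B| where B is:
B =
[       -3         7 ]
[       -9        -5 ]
det(B) = 78

For a 2×2 matrix [[a, b], [c, d]], det = a*d - b*c.
det(B) = (-3)*(-5) - (7)*(-9) = 15 + 63 = 78.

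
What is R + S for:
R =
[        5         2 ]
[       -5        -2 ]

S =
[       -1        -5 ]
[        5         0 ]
R + S =
[        4        -3 ]
[        0        -2 ]

Matrix addition is elementwise: (R+S)[i][j] = R[i][j] + S[i][j].
  (R+S)[0][0] = (5) + (-1) = 4
  (R+S)[0][1] = (2) + (-5) = -3
  (R+S)[1][0] = (-5) + (5) = 0
  (R+S)[1][1] = (-2) + (0) = -2
R + S =
[        4        -3 ]
[        0        -2 ]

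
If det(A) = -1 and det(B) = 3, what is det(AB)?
-3

Use the multiplicative property of determinants: det(AB) = det(A)*det(B).
det(AB) = (-1)*(3) = -3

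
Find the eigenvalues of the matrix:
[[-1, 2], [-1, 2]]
λ = 0 and λ = 1

Characteristic equation: det(A - λI) = 0
λ² - (trace)λ + (det) = 0
λ² - (1)λ + (0) = 0
λ² - 1λ + 0 = 0
Solving: λ = 0, 1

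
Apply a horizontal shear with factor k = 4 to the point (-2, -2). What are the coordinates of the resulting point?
(-10, -2)

Shear matrix for horizontal shear with factor k = 4:
[[1, 4], [0, 1]]
Result: (-2, -2) → (-10, -2)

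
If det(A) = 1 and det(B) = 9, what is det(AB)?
9

Use the multiplicative property of determinants: det(AB) = det(A)*det(B).
det(AB) = (1)*(9) = 9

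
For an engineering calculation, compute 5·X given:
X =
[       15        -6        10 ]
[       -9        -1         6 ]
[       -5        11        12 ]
5X =
[       75       -30        50 ]
[      -45        -5        30 ]
[      -25        55        60 ]

Scalar multiplication is elementwise: (5X)[i][j] = 5 * X[i][j].
  (5X)[0][0] = 5 * (15) = 75
  (5X)[0][1] = 5 * (-6) = -30
  (5X)[0][2] = 5 * (10) = 50
  (5X)[1][0] = 5 * (-9) = -45
  (5X)[1][1] = 5 * (-1) = -5
  (5X)[1][2] = 5 * (6) = 30
  (5X)[2][0] = 5 * (-5) = -25
  (5X)[2][1] = 5 * (11) = 55
  (5X)[2][2] = 5 * (12) = 60
5X =
[       75       -30        50 ]
[      -45        -5        30 ]
[      -25        55        60 ]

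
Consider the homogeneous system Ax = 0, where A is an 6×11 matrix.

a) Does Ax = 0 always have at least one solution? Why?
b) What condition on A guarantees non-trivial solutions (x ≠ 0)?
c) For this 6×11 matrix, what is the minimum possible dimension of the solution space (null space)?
a) Yes, x = 0 is always a solution. b) When A has linearly dependent columns (rank < n). c) Minimum nullity = 5.

a) x = 0 satisfies A·0 = 0, so the zero vector is always a solution.
b) Non-trivial solutions exist iff the columns of A are linearly dependent, equivalently rank(A) < n (the number of columns).
c) By rank-nullity, rank(A) + nullity(A) = n = 11. Since A has only 6 rows, rank(A) ≤ 6, so nullity(A) ≥ 11 - 6 = 5.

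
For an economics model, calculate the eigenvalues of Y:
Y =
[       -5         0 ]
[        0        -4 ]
λ = -5, -4

Solve det(Y - λI) = 0. For a 2×2 matrix the characteristic equation is λ² - (trace)λ + det = 0.
trace(Y) = a + d = -5 - 4 = -9.
det(Y) = a*d - b*c = (-5)*(-4) - (0)*(0) = 20 - 0 = 20.
Characteristic equation: λ² - (-9)λ + (20) = 0.
Discriminant = (-9)² - 4*(20) = 81 - 80 = 1.
λ = (-9 ± √1) / 2 = (-9 ± 1) / 2 = -5, -4.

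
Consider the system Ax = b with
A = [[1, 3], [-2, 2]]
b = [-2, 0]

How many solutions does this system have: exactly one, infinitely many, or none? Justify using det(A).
Exactly one solution

Compute det(A) = (1)*(2) - (3)*(-2) = 8.
Because det(A) ≠ 0, A is invertible and Ax = b has a unique solution for every b (here x = A⁻¹ b).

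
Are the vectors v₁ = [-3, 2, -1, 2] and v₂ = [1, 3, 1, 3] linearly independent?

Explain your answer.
Yes, linearly independent

Two vectors are linearly dependent iff one is a scalar multiple of the other.
No single scalar k satisfies v₂ = k·v₁ (the ratios of corresponding entries disagree), so v₁ and v₂ are linearly independent.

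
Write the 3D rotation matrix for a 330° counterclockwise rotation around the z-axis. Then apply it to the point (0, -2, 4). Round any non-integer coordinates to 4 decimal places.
R = [[√3/2, 1/2, 0], [-1/2, √3/2, 0], [0, 0, 1]]; R·(0, -2, 4) = (-1.0000, -1.7321, 4.0000)

Rotation matrix for 330° around z-axis:
cos(330°) = √3/2, sin(330°) = -1/2
R = [[√3/2, 1/2, 0], [-1/2, √3/2, 0], [0, 0, 1]]
Apply to (0, -2, 4): R·[0, -2, 4]ᵀ = (-1.0000, -1.7321, 4.0000)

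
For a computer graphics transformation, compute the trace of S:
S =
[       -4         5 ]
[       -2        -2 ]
tr(S) = -4 - 2 = -6

The trace of a square matrix is the sum of its diagonal entries.
Diagonal entries of S: S[0][0] = -4, S[1][1] = -2.
tr(S) = -4 - 2 = -6.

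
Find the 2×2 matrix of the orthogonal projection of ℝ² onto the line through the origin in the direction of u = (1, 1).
[[1/2, 1/2], [1/2, 1/2]]

The orthogonal projection onto the line spanned by a nonzero vector u = (a, b) has matrix P = (u uᵀ) / (uᵀ u) = (1/(a² + b²)) · [[a², ab], [ab, b²]].
Here u = (1, 1), so a² + b² = 1 + 1 = 2.
P = (1/2) · [[1, 1], [1, 1]] = [[1/2, 1/2], [1/2, 1/2]].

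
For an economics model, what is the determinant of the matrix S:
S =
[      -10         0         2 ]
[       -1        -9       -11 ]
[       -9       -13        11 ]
det(S) = 2284

Expand along row 0 (cofactor expansion): det(S) = a*(e*i - f*h) - b*(d*i - f*g) + c*(d*h - e*g), where the 3×3 is [[a, b, c], [d, e, f], [g, h, i]].
Minor M_00 = (-9)*(11) - (-11)*(-13) = -99 - 143 = -242.
Minor M_01 = (-1)*(11) - (-11)*(-9) = -11 - 99 = -110.
Minor M_02 = (-1)*(-13) - (-9)*(-9) = 13 - 81 = -68.
det(S) = (-10)*(-242) - (0)*(-110) + (2)*(-68) = 2420 + 0 - 136 = 2284.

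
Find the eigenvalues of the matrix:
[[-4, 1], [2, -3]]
λ = -5 and λ = -2

Characteristic equation: det(A - λI) = 0
λ² - (trace)λ + (det) = 0
λ² - (-7)λ + (10) = 0
λ² + 7λ + 10 = 0
Solving: λ = -5, -2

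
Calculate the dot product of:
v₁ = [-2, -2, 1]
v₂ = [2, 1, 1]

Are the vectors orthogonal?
-5, No

The dot product is the sum of products of corresponding components.
v₁·v₂ = (-2)*(2) + (-2)*(1) + (1)*(1) = -4 - 2 + 1 = -5.
Two vectors are orthogonal iff their dot product is 0; here the dot product is -5, so the vectors are not orthogonal.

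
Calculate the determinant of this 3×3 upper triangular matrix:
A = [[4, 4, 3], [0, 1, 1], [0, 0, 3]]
12

The determinant of a triangular matrix is the product of its diagonal entries (the off-diagonal entries above the diagonal do not affect it).
det(A) = (4) * (1) * (3) = 12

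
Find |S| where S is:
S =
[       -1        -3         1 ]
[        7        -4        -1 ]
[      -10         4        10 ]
det(S) = 204

Expand along row 0 (cofactor expansion): det(S) = a*(e*i - f*h) - b*(d*i - f*g) + c*(d*h - e*g), where the 3×3 is [[a, b, c], [d, e, f], [g, h, i]].
Minor M_00 = (-4)*(10) - (-1)*(4) = -40 + 4 = -36.
Minor M_01 = (7)*(10) - (-1)*(-10) = 70 - 10 = 60.
Minor M_02 = (7)*(4) - (-4)*(-10) = 28 - 40 = -12.
det(S) = (-1)*(-36) - (-3)*(60) + (1)*(-12) = 36 + 180 - 12 = 204.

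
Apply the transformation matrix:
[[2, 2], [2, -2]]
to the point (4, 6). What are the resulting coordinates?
(20, -4)

Matrix multiplication:
[[2, 2], [2, -2]] × [4, 6]ᵀ
= [2×4 + 2×6, 2×4 + -2×6]ᵀ
= [20.0000, -4.0000]ᵀ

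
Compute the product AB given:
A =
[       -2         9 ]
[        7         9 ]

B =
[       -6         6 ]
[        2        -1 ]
AB =
[       30       -21 ]
[      -24        33 ]

Matrix multiplication: (AB)[i][j] = sum over k of A[i][k] * B[k][j].
  (AB)[0][0] = (-2)*(-6) + (9)*(2) = 30
  (AB)[0][1] = (-2)*(6) + (9)*(-1) = -21
  (AB)[1][0] = (7)*(-6) + (9)*(2) = -24
  (AB)[1][1] = (7)*(6) + (9)*(-1) = 33
AB =
[       30       -21 ]
[      -24        33 ]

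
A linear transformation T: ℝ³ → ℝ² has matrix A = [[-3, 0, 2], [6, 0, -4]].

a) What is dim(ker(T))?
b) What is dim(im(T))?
dim(ker) = 2, dim(im) = 1

Observe that row 2 = -2 × row 1 (so the rows are linearly dependent).
Thus rank(A) = 1 (only one linearly independent row).
dim(im(T)) = rank(A) = 1.
By the rank-nullity theorem applied to T: ℝ³ → ℝ², rank(A) + nullity(A) = 3 (the domain dimension), so dim(ker(T)) = 3 - 1 = 2.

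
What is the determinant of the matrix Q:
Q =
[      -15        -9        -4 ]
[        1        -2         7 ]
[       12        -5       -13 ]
det(Q) = -1864

Expand along row 0 (cofactor expansion): det(Q) = a*(e*i - f*h) - b*(d*i - f*g) + c*(d*h - e*g), where the 3×3 is [[a, b, c], [d, e, f], [g, h, i]].
Minor M_00 = (-2)*(-13) - (7)*(-5) = 26 + 35 = 61.
Minor M_01 = (1)*(-13) - (7)*(12) = -13 - 84 = -97.
Minor M_02 = (1)*(-5) - (-2)*(12) = -5 + 24 = 19.
det(Q) = (-15)*(61) - (-9)*(-97) + (-4)*(19) = -915 - 873 - 76 = -1864.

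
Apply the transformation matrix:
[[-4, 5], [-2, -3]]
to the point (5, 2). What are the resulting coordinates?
(-10, -16)

Matrix multiplication:
[[-4, 5], [-2, -3]] × [5, 2]ᵀ
= [-4×5 + 5×2, -2×5 + -3×2]ᵀ
= [-10.0000, -16.0000]ᵀ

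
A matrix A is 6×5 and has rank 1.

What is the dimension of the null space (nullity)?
4

The rank-nullity theorem for an m×n matrix states:
rank(A) + nullity(A) = n (the number of columns).
Here n = 5 and rank(A) = 1, so nullity(A) = 5 - 1 = 4.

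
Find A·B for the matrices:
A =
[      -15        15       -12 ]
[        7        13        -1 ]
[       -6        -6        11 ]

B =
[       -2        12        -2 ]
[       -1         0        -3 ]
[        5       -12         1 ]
AB =
[      -45       -36       -27 ]
[      -32        96       -54 ]
[       73      -204        41 ]

Matrix multiplication: (AB)[i][j] = sum over k of A[i][k] * B[k][j].
  (AB)[0][0] = (-15)*(-2) + (15)*(-1) + (-12)*(5) = -45
  (AB)[0][1] = (-15)*(12) + (15)*(0) + (-12)*(-12) = -36
  (AB)[0][2] = (-15)*(-2) + (15)*(-3) + (-12)*(1) = -27
  (AB)[1][0] = (7)*(-2) + (13)*(-1) + (-1)*(5) = -32
  (AB)[1][1] = (7)*(12) + (13)*(0) + (-1)*(-12) = 96
  (AB)[1][2] = (7)*(-2) + (13)*(-3) + (-1)*(1) = -54
  (AB)[2][0] = (-6)*(-2) + (-6)*(-1) + (11)*(5) = 73
  (AB)[2][1] = (-6)*(12) + (-6)*(0) + (11)*(-12) = -204
  (AB)[2][2] = (-6)*(-2) + (-6)*(-3) + (11)*(1) = 41
AB =
[      -45       -36       -27 ]
[      -32        96       -54 ]
[       73      -204        41 ]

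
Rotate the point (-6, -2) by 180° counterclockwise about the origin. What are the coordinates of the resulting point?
(6, 2)

Rotation matrix R(θ) = [[cos θ, -sin θ], [sin θ, cos θ]]; for θ = 180°:
R = [[-1, 0], [0, -1]]
Result: R × [-6, -2]ᵀ = [-1·-6 + (0)·-2, 0·-6 + (-1)·-2]ᵀ = (6, 2)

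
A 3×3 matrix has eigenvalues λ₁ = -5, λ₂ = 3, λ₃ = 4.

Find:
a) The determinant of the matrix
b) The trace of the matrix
det = -60, trace = 2

Two standard eigenvalue identities:
- det(A) equals the product of the eigenvalues (counted with multiplicity).
- trace(A) equals the sum of the eigenvalues.
det(A) = (-5)*(3)*(4) = -60.
trace(A) = -5 + 3 + 4 = 2.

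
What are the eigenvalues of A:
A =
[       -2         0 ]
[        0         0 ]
λ = -2, 0

Solve det(A - λI) = 0. For a 2×2 matrix the characteristic equation is λ² - (trace)λ + det = 0.
trace(A) = a + d = -2 + 0 = -2.
det(A) = a*d - b*c = (-2)*(0) - (0)*(0) = 0 - 0 = 0.
Characteristic equation: λ² - (-2)λ + (0) = 0.
Discriminant = (-2)² - 4*(0) = 4 - 0 = 4.
λ = (-2 ± √4) / 2 = (-2 ± 2) / 2 = -2, 0.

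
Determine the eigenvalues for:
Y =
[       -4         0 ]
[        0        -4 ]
λ = -4, -4

Solve det(Y - λI) = 0. For a 2×2 matrix the characteristic equation is λ² - (trace)λ + det = 0.
trace(Y) = a + d = -4 - 4 = -8.
det(Y) = a*d - b*c = (-4)*(-4) - (0)*(0) = 16 - 0 = 16.
Characteristic equation: λ² - (-8)λ + (16) = 0.
Discriminant = (-8)² - 4*(16) = 64 - 64 = 0.
λ = (-8 ± √0) / 2 = (-8 ± 0) / 2 = -4, -4.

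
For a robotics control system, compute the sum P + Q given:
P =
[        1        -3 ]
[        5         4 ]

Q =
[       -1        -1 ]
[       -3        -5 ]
P + Q =
[        0        -4 ]
[        2        -1 ]

Matrix addition is elementwise: (P+Q)[i][j] = P[i][j] + Q[i][j].
  (P+Q)[0][0] = (1) + (-1) = 0
  (P+Q)[0][1] = (-3) + (-1) = -4
  (P+Q)[1][0] = (5) + (-3) = 2
  (P+Q)[1][1] = (4) + (-5) = -1
P + Q =
[        0        -4 ]
[        2        -1 ]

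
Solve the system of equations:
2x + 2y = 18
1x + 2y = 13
x = 5, y = 4

Use elimination (row reduction):
Equation 1: 2x + 2y = 18.
Equation 2: 1x + 2y = 13.
Multiply Eq1 by 1 and Eq2 by 2: 2x + 2y = 18;  2x + 4y = 26.
Subtract: (2)y = 8, so y = 4.
Back-substitute into Eq1: 2x + 2*(4) = 18, so x = 5.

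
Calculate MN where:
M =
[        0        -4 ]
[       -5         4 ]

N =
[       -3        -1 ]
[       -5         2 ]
MN =
[       20        -8 ]
[       -5        13 ]

Matrix multiplication: (MN)[i][j] = sum over k of M[i][k] * N[k][j].
  (MN)[0][0] = (0)*(-3) + (-4)*(-5) = 20
  (MN)[0][1] = (0)*(-1) + (-4)*(2) = -8
  (MN)[1][0] = (-5)*(-3) + (4)*(-5) = -5
  (MN)[1][1] = (-5)*(-1) + (4)*(2) = 13
MN =
[       20        -8 ]
[       -5        13 ]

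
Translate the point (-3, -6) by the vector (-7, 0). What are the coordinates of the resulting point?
(-10, -6)

Translation by (-7, 0):
x' = -3 + -7 = -10
y' = -6 + 0 = -6
Homogeneous matrix: [[1, 0, -7], [0, 1, 0], [0, 0, 1]]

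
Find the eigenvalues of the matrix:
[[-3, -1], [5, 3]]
λ = -2 and λ = 2

Characteristic equation: det(A - λI) = 0
λ² - (trace)λ + (det) = 0
λ² - (0)λ + (-4) = 0
λ² - 0λ - 4 = 0
Solving: λ = -2, 2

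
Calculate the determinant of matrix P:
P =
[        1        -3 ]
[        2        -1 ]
det(P) = 5

For a 2×2 matrix [[a, b], [c, d]], det = a*d - b*c.
det(P) = (1)*(-1) - (-3)*(2) = -1 + 6 = 5.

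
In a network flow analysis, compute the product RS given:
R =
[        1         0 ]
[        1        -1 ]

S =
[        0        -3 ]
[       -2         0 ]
RS =
[        0        -3 ]
[        2        -3 ]

Matrix multiplication: (RS)[i][j] = sum over k of R[i][k] * S[k][j].
  (RS)[0][0] = (1)*(0) + (0)*(-2) = 0
  (RS)[0][1] = (1)*(-3) + (0)*(0) = -3
  (RS)[1][0] = (1)*(0) + (-1)*(-2) = 2
  (RS)[1][1] = (1)*(-3) + (-1)*(0) = -3
RS =
[        0        -3 ]
[        2        -3 ]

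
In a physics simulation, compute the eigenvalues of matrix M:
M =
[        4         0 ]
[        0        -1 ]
λ = -1, 4

Solve det(M - λI) = 0. For a 2×2 matrix the characteristic equation is λ² - (trace)λ + det = 0.
trace(M) = a + d = 4 - 1 = 3.
det(M) = a*d - b*c = (4)*(-1) - (0)*(0) = -4 - 0 = -4.
Characteristic equation: λ² - (3)λ + (-4) = 0.
Discriminant = (3)² - 4*(-4) = 9 + 16 = 25.
λ = (3 ± √25) / 2 = (3 ± 5) / 2 = -1, 4.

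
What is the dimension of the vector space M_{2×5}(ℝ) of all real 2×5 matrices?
Dimension = 10

A real 2×5 matrix is determined by its 2·5 = 10 independent entries.
A standard basis is {E_ij : 1 ≤ i ≤ 2, 1 ≤ j ≤ 5}, where E_ij has a 1 in position (i, j) and 0 elsewhere — there are 10 such matrices, and they are linearly independent and span M_{2×5}(ℝ).
Therefore dim(M_{2×5}(ℝ)) = 10.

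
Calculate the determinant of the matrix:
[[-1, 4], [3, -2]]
-10

For a 2×2 matrix [[a, b], [c, d]], det = ad - bc
det = (-1)(-2) - (4)(3) = 2 - 12 = -10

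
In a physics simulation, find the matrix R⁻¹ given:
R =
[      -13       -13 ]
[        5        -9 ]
det(R) = 182
R⁻¹ =
[   -9/182      1/14 ]
[   -5/182     -1/14 ]

For a 2×2 matrix R = [[a, b], [c, d]] with det(R) ≠ 0, R⁻¹ = (1/det(R)) * [[d, -b], [-c, a]].
det(R) = (-13)*(-9) - (-13)*(5) = 117 + 65 = 182.
R⁻¹ = (1/182) * [[-9, 13], [-5, -13]].
Dividing each entry by 182 and reducing:
R⁻¹ =
[   -9/182      1/14 ]
[   -5/182     -1/14 ]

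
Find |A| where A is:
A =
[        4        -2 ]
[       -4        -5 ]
det(A) = -28

For a 2×2 matrix [[a, b], [c, d]], det = a*d - b*c.
det(A) = (4)*(-5) - (-2)*(-4) = -20 - 8 = -28.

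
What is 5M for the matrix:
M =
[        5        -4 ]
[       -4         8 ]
5M =
[       25       -20 ]
[      -20        40 ]

Scalar multiplication is elementwise: (5M)[i][j] = 5 * M[i][j].
  (5M)[0][0] = 5 * (5) = 25
  (5M)[0][1] = 5 * (-4) = -20
  (5M)[1][0] = 5 * (-4) = -20
  (5M)[1][1] = 5 * (8) = 40
5M =
[       25       -20 ]
[      -20        40 ]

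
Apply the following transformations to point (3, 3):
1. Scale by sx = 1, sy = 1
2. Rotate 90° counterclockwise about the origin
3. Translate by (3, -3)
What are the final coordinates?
(0, 0)

Step 1: Scale → (3, 3)
Step 2: Rotate 90° → (-3, 3)
Step 3: Translate → (0, 0)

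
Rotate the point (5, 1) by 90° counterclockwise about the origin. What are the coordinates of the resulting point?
(-1, 5)

Rotation matrix R(θ) = [[cos θ, -sin θ], [sin θ, cos θ]]; for θ = 90°:
R = [[0, -1], [1, 0]]
Result: R × [5, 1]ᵀ = [0·5 + (-1)·1, 1·5 + (0)·1]ᵀ = (-1, 5)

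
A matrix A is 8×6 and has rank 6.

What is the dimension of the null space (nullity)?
0

The rank-nullity theorem for an m×n matrix states:
rank(A) + nullity(A) = n (the number of columns).
Here n = 6 and rank(A) = 6, so nullity(A) = 6 - 6 = 0.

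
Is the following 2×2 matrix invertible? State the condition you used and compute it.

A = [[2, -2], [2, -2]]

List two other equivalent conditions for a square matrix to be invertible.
No, not invertible; det(A) = 0 (two rows are equal, so the rows are linearly dependent). Equivalent conditions (failing for this A): rank(A) < 2; Ax = 0 has non-trivial solutions; 0 is an eigenvalue; the columns are linearly dependent.

To check invertibility, compute det(A).
In this matrix, row 0 and the last row are identical, so one row is a scalar multiple of another and the rows are linearly dependent.
A matrix with linearly dependent rows has det = 0 and is not invertible.
Equivalent failed conditions:
- rank(A) < 2.
- Ax = 0 has non-trivial solutions.
- 0 is an eigenvalue.
- The columns are linearly dependent.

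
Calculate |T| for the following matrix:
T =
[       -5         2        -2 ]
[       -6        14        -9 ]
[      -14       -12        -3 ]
det(T) = 430

Expand along row 0 (cofactor expansion): det(T) = a*(e*i - f*h) - b*(d*i - f*g) + c*(d*h - e*g), where the 3×3 is [[a, b, c], [d, e, f], [g, h, i]].
Minor M_00 = (14)*(-3) - (-9)*(-12) = -42 - 108 = -150.
Minor M_01 = (-6)*(-3) - (-9)*(-14) = 18 - 126 = -108.
Minor M_02 = (-6)*(-12) - (14)*(-14) = 72 + 196 = 268.
det(T) = (-5)*(-150) - (2)*(-108) + (-2)*(268) = 750 + 216 - 536 = 430.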